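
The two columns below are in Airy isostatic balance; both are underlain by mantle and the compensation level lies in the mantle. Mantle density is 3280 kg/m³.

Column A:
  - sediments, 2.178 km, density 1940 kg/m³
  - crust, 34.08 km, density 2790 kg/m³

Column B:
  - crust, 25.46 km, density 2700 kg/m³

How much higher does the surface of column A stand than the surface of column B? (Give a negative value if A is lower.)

For any compensation level in the mantle, the mantle terms cancel and isostasy reduces to e = (Σt_A − Σt_B) − (Σ(ρt)_A − Σ(ρt)_B) / ρ_m.
Σt_A = 36.258 km; Σt_B = 25.46 km; Σ(ρt)_A = 99308.52; Σ(ρt)_B = 68742 (in km·kg/m³).
e = (36.258 − 25.46) − (99308.52 − 68742) / 3280 = 1.48 km.

1.48 km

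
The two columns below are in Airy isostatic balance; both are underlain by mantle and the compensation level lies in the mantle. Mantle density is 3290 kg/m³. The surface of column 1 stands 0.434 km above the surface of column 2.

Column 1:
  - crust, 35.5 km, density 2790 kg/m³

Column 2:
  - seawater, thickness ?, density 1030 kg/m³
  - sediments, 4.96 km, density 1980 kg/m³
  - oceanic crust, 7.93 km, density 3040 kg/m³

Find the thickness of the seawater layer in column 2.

3.47 km

Take the compensation level at the base of the deeper column (depth z_c below the surface of column 1) and equate Σ ρ_i t_i down to z_c; mantle fills any gap and the z_c terms cancel.
Column 1: 35.5×2790 + (z_c − 35.5)×3290
Column 2: 0.434×0 + x×1030 + 4.96×1980 + 7.93×3040 + (z_c − 0.434 − 12.89 − x)×3290
The z_c×3290 term appears on both sides and cancels. Collect the known terms of each column as K = Σ(ρt)_known − 3290 × (depth of known layers): K_1 = 99045 − 3290×35.5 = −17750; K_2 = 33928 − 3290×(0.434 + 12.89) = −9907.96.
Balance: K_1 = K_2 − x×(3290 − 1030), so x = (K_2 − K_1)/(3290 − 1030) = 7842.04/2260 = 3.47 km.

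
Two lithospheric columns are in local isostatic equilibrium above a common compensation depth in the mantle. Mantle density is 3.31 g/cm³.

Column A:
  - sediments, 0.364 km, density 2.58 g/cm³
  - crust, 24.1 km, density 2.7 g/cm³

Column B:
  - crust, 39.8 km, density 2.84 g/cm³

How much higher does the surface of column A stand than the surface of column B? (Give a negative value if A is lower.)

−1.13 km

For any compensation level in the mantle, the mantle terms cancel and isostasy reduces to e = (Σt_A − Σt_B) − (Σ(ρt)_A − Σ(ρt)_B) / ρ_m.
Σt_A = 24.464 km; Σt_B = 39.8 km; Σ(ρt)_A = 66.00912; Σ(ρt)_B = 113.032 (in km·g/cm³).
e = (24.464 − 39.8) − (66.00912 − 113.032) / 3.31 = −1.13 km.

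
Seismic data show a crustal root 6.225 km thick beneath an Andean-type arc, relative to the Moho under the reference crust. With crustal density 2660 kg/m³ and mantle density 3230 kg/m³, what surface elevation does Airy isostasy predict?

Equating mass per unit area of the two columns: ρ_c h = (ρ_m − ρ_c) r.
h = r (ρ_m − ρ_c) / ρ_c = 6.225 km × (3230 − 2660) / 2660 = 1.33 km.

1.33 km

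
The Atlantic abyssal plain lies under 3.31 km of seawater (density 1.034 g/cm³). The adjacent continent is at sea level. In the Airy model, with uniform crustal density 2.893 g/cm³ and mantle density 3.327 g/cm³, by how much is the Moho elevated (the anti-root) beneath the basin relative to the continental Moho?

14.2 km

Equating mass per unit area of the two columns: replacing crust with seawater at the top is compensated by replacing crust with mantle at the base: d (ρ_c − ρ_w) = a (ρ_m − ρ_c).
a = d (ρ_c − ρ_w)/(ρ_m − ρ_c) = 3.31 km × 1.859/0.434 = 14.2 km.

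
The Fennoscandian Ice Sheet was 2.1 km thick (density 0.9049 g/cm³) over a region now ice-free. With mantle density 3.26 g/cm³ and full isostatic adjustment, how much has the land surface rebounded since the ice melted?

0.583 km

Removing the load lets mantle flow back in; uplift u satisfies ρ_ice t = ρ_m u.
u = t ρ_ice/ρ_m = 2.1 km × 0.9049/3.26 = 0.583 km.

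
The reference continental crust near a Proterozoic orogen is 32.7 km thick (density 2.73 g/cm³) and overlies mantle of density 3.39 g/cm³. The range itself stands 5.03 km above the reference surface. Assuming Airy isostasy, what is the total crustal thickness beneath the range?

58.5 km

Root depth r = h ρ_c / (ρ_m − ρ_c) = 5.03 km × 2.73 / 0.66 = 20.81 km.
Total thickness = T + h + r = 32.7 km + 5.03 km + 20.81 km = 58.5 km.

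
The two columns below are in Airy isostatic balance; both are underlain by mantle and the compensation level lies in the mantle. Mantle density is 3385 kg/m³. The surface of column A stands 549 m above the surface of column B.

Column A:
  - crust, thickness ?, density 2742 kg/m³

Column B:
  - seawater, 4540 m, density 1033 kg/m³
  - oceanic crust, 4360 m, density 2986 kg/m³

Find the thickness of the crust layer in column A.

22200 m

Take the compensation level at the base of the deeper column (depth z_c below the surface of column A) and equate Σ ρ_i t_i down to z_c; mantle fills any gap and the z_c terms cancel.
Column A: x×2742 + (z_c − 0 − x)×3385
Column B: 549×0 + 4540×1033 + 4360×2986 + (z_c − 549 − 8900)×3385
The z_c×3385 term appears on both sides and cancels. Collect the known terms of each column as K = Σ(ρt)_known − 3385 × (depth of known layers): K_A = 0 − 3385×0 = 0; K_B = 17708780 − 3385×(549 + 8900) = −14276085.
Balance: K_A − x×(3385 − 2742) = K_B, so x = (K_A − K_B)/(3385 − 2742) = 14276100/643 = 22200 m.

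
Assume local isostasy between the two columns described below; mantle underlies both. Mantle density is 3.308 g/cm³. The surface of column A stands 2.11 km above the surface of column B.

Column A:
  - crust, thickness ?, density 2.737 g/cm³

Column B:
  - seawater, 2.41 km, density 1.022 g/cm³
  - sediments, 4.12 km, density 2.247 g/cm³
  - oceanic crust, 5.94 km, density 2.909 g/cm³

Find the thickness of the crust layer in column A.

Take the compensation level at the base of the deeper column (depth z_c below the surface of column A) and equate Σ ρ_i t_i down to z_c; mantle fills any gap and the z_c terms cancel.
Column A: x×2.737 + (z_c − 0 − x)×3.308
Column B: 2.11×0 + 2.41×1.022 + 4.12×2.247 + 5.94×2.909 + (z_c − 2.11 − 12.47)×3.308
The z_c×3.308 term appears on both sides and cancels. Collect the known terms of each column as K = Σ(ρt)_known − 3.308 × (depth of known layers): K_A = 0 − 3.308×0 = 0; K_B = 29.00012 − 3.308×(2.11 + 12.47) = −19.23052.
Balance: K_A − x×(3.308 − 2.737) = K_B, so x = (K_A − K_B)/(3.308 − 2.737) = 19.2305/0.571 = 33.7 km.

33.7 km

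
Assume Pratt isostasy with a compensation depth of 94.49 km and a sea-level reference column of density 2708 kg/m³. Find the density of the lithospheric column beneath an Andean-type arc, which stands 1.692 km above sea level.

2660 kg/m³

Pratt balance: ρ_ref D = ρ (D + h).
ρ = ρ_ref D/(D + h) = 2708 × 94.49 km/(94.49 km + 1.692 km) = 2660 kg/m³.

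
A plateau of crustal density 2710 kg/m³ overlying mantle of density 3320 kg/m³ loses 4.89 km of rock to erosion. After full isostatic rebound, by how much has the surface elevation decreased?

0.898 km

Rebound u = e ρ_c/ρ_m = 4.89 km × 2710/3320 = 3.992 km.
Net surface drop = e − u = 4.89 km − 3.992 km = e (ρ_m − ρ_c)/ρ_m = 0.898 km.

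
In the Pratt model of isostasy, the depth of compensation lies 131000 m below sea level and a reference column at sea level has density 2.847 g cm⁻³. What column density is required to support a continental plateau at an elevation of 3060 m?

2.78 g cm⁻³

Pratt balance: ρ_ref D = ρ (D + h).
ρ = ρ_ref D/(D + h) = 2.847 × 131000 m/(131000 m + 3060 m) = 2.78 g cm⁻³.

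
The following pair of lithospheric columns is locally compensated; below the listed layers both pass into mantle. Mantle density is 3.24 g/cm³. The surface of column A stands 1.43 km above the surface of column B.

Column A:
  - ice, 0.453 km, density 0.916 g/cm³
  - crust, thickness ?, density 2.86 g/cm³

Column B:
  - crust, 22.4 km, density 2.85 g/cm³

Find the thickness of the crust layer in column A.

32.4 km

Take the compensation level at the base of the deeper column (depth z_c below the surface of column A) and equate Σ ρ_i t_i down to z_c; mantle fills any gap and the z_c terms cancel.
Column A: 0.453×0.916 + x×2.86 + (z_c − 0.453 − x)×3.24
Column B: 1.43×0 + 22.4×2.85 + (z_c − 1.43 − 22.4)×3.24
The z_c×3.24 term appears on both sides and cancels. Collect the known terms of each column as K = Σ(ρt)_known − 3.24 × (depth of known layers): K_A = 0.414948 − 3.24×0.453 = −1.052772; K_B = 63.84 − 3.24×(1.43 + 22.4) = −13.3692.
Balance: K_A − x×(3.24 − 2.86) = K_B, so x = (K_A − K_B)/(3.24 − 2.86) = 12.3164/0.38 = 32.4 km.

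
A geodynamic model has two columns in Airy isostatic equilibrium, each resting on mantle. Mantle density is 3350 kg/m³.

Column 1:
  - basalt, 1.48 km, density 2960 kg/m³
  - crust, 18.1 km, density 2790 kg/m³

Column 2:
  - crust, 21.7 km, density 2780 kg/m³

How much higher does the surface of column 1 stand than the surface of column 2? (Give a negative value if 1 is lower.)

For any compensation level in the mantle, the mantle terms cancel and isostasy reduces to e = (Σt_1 − Σt_2) − (Σ(ρt)_1 − Σ(ρt)_2) / ρ_m.
Σt_1 = 19.58 km; Σt_2 = 21.7 km; Σ(ρt)_1 = 54879.8; Σ(ρt)_2 = 60326 (in km·kg/m³).
e = (19.58 − 21.7) − (54879.8 − 60326) / 3350 = −0.494 km.

−0.494 km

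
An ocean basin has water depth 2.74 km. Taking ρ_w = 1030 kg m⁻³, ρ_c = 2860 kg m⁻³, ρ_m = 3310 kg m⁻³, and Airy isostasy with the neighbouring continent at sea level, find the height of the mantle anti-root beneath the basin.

Isostatic balance requires: replacing crust with seawater at the top is compensated by replacing crust with mantle at the base: d (ρ_c − ρ_w) = a (ρ_m − ρ_c).
a = d (ρ_c − ρ_w)/(ρ_m − ρ_c) = 2.74 km × 1830/450 = 11.1 km.

11.1 km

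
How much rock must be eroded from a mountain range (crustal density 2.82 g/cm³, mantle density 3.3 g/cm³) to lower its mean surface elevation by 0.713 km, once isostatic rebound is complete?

Net drop Δ = e − u = e − e ρ_c/ρ_m = e (ρ_m − ρ_c)/ρ_m.
e = Δ ρ_m/(ρ_m − ρ_c) = 0.713 km × 3.3/0.48 = 4.9 km.

4.9 km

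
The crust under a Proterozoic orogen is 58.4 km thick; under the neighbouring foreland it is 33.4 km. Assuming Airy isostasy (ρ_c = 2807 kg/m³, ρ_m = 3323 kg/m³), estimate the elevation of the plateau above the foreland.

Excess crust Δ = 58.4 km − 33.4 km = 25 km, split between elevation h and root r with h + r = Δ.
Airy balance ρ_c h = (ρ_m − ρ_c) r gives r = h ρ_c/(ρ_m − ρ_c), so h (1 + ρ_c/(ρ_m − ρ_c)) = Δ, i.e. h = Δ (ρ_m − ρ_c)/ρ_m.
h = 25 km × 516/3323 = 3.88 km.

3.88 km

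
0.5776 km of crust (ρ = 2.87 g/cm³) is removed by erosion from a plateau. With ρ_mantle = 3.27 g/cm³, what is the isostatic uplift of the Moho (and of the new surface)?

0.507 km

Unloading: uplift u = e ρ_c/ρ_m = 0.5776 km × 2.87/3.27 = 0.507 km.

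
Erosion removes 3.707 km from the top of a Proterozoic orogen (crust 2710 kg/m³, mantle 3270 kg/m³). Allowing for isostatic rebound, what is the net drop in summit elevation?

Rebound u = e ρ_c/ρ_m = 3.707 km × 2710/3270 = 3.072 km.
Net surface drop = e − u = 3.707 km − 3.072 km = e (ρ_m − ρ_c)/ρ_m = 0.635 km.

0.635 km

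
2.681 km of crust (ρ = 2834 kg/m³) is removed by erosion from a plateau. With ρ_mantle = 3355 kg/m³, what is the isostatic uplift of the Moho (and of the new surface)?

Unloading: uplift u = e ρ_c/ρ_m = 2.681 km × 2834/3355 = 2.26 km.

2.26 km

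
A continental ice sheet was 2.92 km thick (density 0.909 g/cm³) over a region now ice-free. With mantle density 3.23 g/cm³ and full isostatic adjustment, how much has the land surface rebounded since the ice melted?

Removing the load lets mantle flow back in; uplift u satisfies ρ_ice t = ρ_m u.
u = t ρ_ice/ρ_m = 2.92 km × 0.909/3.23 = 0.822 km.

0.822 km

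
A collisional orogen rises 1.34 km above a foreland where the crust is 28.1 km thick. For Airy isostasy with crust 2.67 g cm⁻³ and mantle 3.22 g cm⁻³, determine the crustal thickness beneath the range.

Root depth r = h ρ_c / (ρ_m − ρ_c) = 1.34 km × 2.67 / 0.55 = 6.505 km.
Total thickness = T + h + r = 28.1 km + 1.34 km + 6.505 km = 35.9 km.

35.9 km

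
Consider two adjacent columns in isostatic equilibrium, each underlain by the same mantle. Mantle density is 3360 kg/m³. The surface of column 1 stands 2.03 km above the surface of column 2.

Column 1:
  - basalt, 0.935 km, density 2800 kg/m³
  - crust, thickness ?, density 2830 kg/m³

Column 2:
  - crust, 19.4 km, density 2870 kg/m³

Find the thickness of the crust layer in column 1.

Take the compensation level at the base of the deeper column (depth z_c below the surface of column 1) and equate Σ ρ_i t_i down to z_c; mantle fills any gap and the z_c terms cancel.
Column 1: 0.935×2800 + x×2830 + (z_c − 0.935 − x)×3360
Column 2: 2.03×0 + 19.4×2870 + (z_c − 2.03 − 19.4)×3360
The z_c×3360 term appears on both sides and cancels. Collect the known terms of each column as K = Σ(ρt)_known − 3360 × (depth of known layers): K_1 = 2618 − 3360×0.935 = −523.6; K_2 = 55678 − 3360×(2.03 + 19.4) = −16326.8.
Balance: K_1 − x×(3360 − 2830) = K_2, so x = (K_1 − K_2)/(3360 − 2830) = 15803.2/530 = 29.8 km.

29.8 km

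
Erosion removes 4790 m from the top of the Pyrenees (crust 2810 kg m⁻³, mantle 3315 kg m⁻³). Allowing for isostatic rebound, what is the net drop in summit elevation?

Rebound u = e ρ_c/ρ_m = 4790 m × 2810/3315 = 4060 m.
Net surface drop = e − u = 4790 m − 4060 m = e (ρ_m − ρ_c)/ρ_m = 730 m.

730 m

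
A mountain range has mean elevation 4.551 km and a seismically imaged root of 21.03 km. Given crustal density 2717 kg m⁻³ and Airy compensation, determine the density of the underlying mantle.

Airy balance: ρ_c h = (ρ_m − ρ_c) r → ρ_m = ρ_c (1 + h/r).
ρ_m = 2717 × (1 + 4.551 km/21.03 km) = 3300 kg m⁻³.

3300 kg m⁻³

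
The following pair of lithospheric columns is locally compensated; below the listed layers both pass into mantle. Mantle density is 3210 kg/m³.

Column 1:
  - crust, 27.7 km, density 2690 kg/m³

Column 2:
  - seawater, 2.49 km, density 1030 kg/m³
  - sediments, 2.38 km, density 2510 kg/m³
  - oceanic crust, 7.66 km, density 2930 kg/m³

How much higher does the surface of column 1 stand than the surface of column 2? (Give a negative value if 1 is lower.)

For any compensation level in the mantle, the mantle terms cancel and isostasy reduces to e = (Σt_1 − Σt_2) − (Σ(ρt)_1 − Σ(ρt)_2) / ρ_m.
Σt_1 = 27.7 km; Σt_2 = 12.53 km; Σ(ρt)_1 = 74513; Σ(ρt)_2 = 30982.3 (in km·kg/m³).
e = (27.7 − 12.53) − (74513 − 30982.3) / 3210 = 1.61 km.

1.61 km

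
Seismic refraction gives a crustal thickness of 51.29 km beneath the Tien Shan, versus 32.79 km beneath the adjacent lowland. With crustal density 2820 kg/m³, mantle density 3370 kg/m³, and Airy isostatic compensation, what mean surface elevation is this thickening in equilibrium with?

3.02 km

Excess crust Δ = 51.29 km − 32.79 km = 18.5 km, split between elevation h and root r with h + r = Δ.
Airy balance ρ_c h = (ρ_m − ρ_c) r gives r = h ρ_c/(ρ_m − ρ_c), so h (1 + ρ_c/(ρ_m − ρ_c)) = Δ, i.e. h = Δ (ρ_m − ρ_c)/ρ_m.
h = 18.5 km × 550/3370 = 3.02 km.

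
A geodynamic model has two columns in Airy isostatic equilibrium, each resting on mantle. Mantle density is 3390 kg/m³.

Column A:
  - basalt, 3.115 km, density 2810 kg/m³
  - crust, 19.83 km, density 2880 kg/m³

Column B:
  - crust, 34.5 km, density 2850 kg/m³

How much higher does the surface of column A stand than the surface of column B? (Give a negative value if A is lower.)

For any compensation level in the mantle, the mantle terms cancel and isostasy reduces to e = (Σt_A − Σt_B) − (Σ(ρt)_A − Σ(ρt)_B) / ρ_m.
Σt_A = 22.945 km; Σt_B = 34.5 km; Σ(ρt)_A = 65863.55; Σ(ρt)_B = 98325 (in km·kg/m³).
e = (22.945 − 34.5) − (65863.55 − 98325) / 3390 = −1.98 km.

−1.98 km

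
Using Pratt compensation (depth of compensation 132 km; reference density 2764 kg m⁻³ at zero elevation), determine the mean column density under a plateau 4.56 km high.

2670 kg m⁻³

Pratt balance: ρ_ref D = ρ (D + h).
ρ = ρ_ref D/(D + h) = 2764 × 132 km/(132 km + 4.56 km) = 2670 kg m⁻³.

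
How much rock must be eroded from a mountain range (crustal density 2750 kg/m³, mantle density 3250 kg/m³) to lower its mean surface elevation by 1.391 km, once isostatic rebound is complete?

Net drop Δ = e − u = e − e ρ_c/ρ_m = e (ρ_m − ρ_c)/ρ_m.
e = Δ ρ_m/(ρ_m − ρ_c) = 1.391 km × 3250/500 = 9.04 km.

9.04 km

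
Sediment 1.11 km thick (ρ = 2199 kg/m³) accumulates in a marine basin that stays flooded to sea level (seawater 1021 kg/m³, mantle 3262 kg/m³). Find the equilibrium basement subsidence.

0.583 km

Submarine loading: the sediment displaces seawater, and the subsidence is in turn flooded, so s (ρ_m − ρ_w) = t (ρ_sed − ρ_w).
s = 1.11 km × (2199 − 1021) / (3262 − 1021) = 0.583 km.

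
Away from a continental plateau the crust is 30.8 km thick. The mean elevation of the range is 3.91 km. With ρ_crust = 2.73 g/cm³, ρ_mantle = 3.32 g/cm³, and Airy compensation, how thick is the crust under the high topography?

Root depth r = h ρ_c / (ρ_m − ρ_c) = 3.91 km × 2.73 / 0.59 = 18.09 km.
Total thickness = T + h + r = 30.8 km + 3.91 km + 18.09 km = 52.8 km.

52.8 km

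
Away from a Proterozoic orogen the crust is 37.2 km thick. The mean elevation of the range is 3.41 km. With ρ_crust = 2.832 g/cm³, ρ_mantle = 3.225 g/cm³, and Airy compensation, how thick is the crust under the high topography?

65.2 km

Root depth r = h ρ_c / (ρ_m − ρ_c) = 3.41 km × 2.832 / 0.393 = 24.57 km.
Total thickness = T + h + r = 37.2 km + 3.41 km + 24.57 km = 65.2 km.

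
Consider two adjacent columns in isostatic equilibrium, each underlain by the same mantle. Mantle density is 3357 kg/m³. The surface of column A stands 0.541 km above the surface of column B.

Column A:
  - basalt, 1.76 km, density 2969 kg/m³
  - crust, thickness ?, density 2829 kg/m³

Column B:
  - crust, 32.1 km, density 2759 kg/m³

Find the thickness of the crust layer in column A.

38.5 km

Take the compensation level at the base of the deeper column (depth z_c below the surface of column A) and equate Σ ρ_i t_i down to z_c; mantle fills any gap and the z_c terms cancel.
Column A: 1.76×2969 + x×2829 + (z_c − 1.76 − x)×3357
Column B: 0.541×0 + 32.1×2759 + (z_c − 0.541 − 32.1)×3357
The z_c×3357 term appears on both sides and cancels. Collect the known terms of each column as K = Σ(ρt)_known − 3357 × (depth of known layers): K_A = 5225.44 − 3357×1.76 = −682.88; K_B = 88563.9 − 3357×(0.541 + 32.1) = −21011.937.
Balance: K_A − x×(3357 − 2829) = K_B, so x = (K_A − K_B)/(3357 − 2829) = 20329.1/528 = 38.5 km.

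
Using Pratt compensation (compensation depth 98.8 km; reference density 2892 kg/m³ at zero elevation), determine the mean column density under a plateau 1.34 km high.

Pratt balance: ρ_ref D = ρ (D + h).
ρ = ρ_ref D/(D + h) = 2892 × 98.8 km/(98.8 km + 1.34 km) = 2850 kg/m³.

2850 kg/m³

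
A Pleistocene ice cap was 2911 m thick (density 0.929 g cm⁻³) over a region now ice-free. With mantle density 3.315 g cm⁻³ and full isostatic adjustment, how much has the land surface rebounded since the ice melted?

816 m

Removing the load lets mantle flow back in; uplift u satisfies ρ_ice t = ρ_m u.
u = t ρ_ice/ρ_m = 2911 m × 0.929/3.315 = 816 m.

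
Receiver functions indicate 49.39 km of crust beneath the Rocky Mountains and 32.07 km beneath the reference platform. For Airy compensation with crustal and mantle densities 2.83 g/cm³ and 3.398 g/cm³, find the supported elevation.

2.9 km

Excess crust Δ = 49.39 km − 32.07 km = 17.32 km, split between elevation h and root r with h + r = Δ.
Airy balance ρ_c h = (ρ_m − ρ_c) r gives r = h ρ_c/(ρ_m − ρ_c), so h (1 + ρ_c/(ρ_m − ρ_c)) = Δ, i.e. h = Δ (ρ_m − ρ_c)/ρ_m.
h = 17.32 km × 0.568/3.398 = 2.9 km.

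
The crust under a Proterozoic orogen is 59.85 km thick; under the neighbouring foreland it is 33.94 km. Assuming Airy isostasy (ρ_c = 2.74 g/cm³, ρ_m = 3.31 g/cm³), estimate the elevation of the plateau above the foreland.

Excess crust Δ = 59.85 km − 33.94 km = 25.91 km, split between elevation h and root r with h + r = Δ.
Airy balance ρ_c h = (ρ_m − ρ_c) r gives r = h ρ_c/(ρ_m − ρ_c), so h (1 + ρ_c/(ρ_m − ρ_c)) = Δ, i.e. h = Δ (ρ_m − ρ_c)/ρ_m.
h = 25.91 km × 0.57/3.31 = 4.46 km.

4.46 km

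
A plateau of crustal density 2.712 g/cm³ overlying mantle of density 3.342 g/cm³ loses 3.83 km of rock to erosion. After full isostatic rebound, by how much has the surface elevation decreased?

0.722 km

Rebound u = e ρ_c/ρ_m = 3.83 km × 2.712/3.342 = 3.108 km.
Net surface drop = e − u = 3.83 km − 3.108 km = e (ρ_m − ρ_c)/ρ_m = 0.722 km.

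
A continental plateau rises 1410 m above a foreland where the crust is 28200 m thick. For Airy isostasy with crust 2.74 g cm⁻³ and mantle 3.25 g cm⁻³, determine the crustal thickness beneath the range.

37200 m

Root depth r = h ρ_c / (ρ_m − ρ_c) = 1410 m × 2.74 / 0.51 = 7575 m.
Total thickness = T + h + r = 28200 m + 1410 m + 7575 m = 37200 m.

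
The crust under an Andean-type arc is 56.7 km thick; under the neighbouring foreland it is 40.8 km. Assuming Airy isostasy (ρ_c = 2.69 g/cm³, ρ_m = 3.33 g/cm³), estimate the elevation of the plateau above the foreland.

3.06 km

Excess crust Δ = 56.7 km − 40.8 km = 15.9 km, split between elevation h and root r with h + r = Δ.
Airy balance ρ_c h = (ρ_m − ρ_c) r gives r = h ρ_c/(ρ_m − ρ_c), so h (1 + ρ_c/(ρ_m − ρ_c)) = Δ, i.e. h = Δ (ρ_m − ρ_c)/ρ_m.
h = 15.9 km × 0.64/3.33 = 3.06 km.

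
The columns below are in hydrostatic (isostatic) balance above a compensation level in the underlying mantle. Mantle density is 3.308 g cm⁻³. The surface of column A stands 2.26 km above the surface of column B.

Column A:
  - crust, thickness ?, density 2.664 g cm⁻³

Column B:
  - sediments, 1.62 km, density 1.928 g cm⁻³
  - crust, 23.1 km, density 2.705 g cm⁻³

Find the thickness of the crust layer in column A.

36.7 km

Take the compensation level at the base of the deeper column (depth z_c below the surface of column A) and equate Σ ρ_i t_i down to z_c; mantle fills any gap and the z_c terms cancel.
Column A: x×2.664 + (z_c − 0 − x)×3.308
Column B: 2.26×0 + 1.62×1.928 + 23.1×2.705 + (z_c − 2.26 − 24.72)×3.308
The z_c×3.308 term appears on both sides and cancels. Collect the known terms of each column as K = Σ(ρt)_known − 3.308 × (depth of known layers): K_A = 0 − 3.308×0 = 0; K_B = 65.60886 − 3.308×(2.26 + 24.72) = −23.64098.
Balance: K_A − x×(3.308 − 2.664) = K_B, so x = (K_A − K_B)/(3.308 − 2.664) = 23.641/0.644 = 36.7 km.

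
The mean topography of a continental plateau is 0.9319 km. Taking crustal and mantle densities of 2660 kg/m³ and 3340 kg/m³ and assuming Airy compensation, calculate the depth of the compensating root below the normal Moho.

3.65 km

By Archimedes' principle applied to the lithosphere: the weight of the topography is balanced by the buoyancy of the root, ρ_c h = (ρ_m − ρ_c) r.
r = h · ρ_c / (ρ_m − ρ_c) = 0.9319 km × 2660 / (3340 − 2660) = 3.65 km.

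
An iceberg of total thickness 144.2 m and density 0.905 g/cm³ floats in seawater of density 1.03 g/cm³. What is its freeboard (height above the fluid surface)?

17.5 m

Floating equilibrium: submerged depth d = t ρ_obj/ρ_fluid = 144.2 m × 0.905/1.03 = 126.7 m.
Freeboard = t − d = 144.2 m − 126.7 m = 17.5 m.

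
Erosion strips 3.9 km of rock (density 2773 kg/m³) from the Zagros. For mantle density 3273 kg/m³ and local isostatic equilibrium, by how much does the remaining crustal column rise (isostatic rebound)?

3.3 km

Unloading: uplift u = e ρ_c/ρ_m = 3.9 km × 2773/3273 = 3.3 km.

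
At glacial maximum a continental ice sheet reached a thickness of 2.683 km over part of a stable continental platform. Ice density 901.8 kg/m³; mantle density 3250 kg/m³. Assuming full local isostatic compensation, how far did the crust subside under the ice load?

0.744 km

Isostatic balance requires: the ice load ρ_ice t is balanced by mantle displaced below, ρ_m s.
s = t ρ_ice / ρ_m = 2.683 km × 901.8/3250 = 0.744 km.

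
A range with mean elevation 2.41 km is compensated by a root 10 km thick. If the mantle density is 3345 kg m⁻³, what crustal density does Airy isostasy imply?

2700 kg m⁻³

ρ_c h = (ρ_m − ρ_c) r → ρ_c (h + r) = ρ_m r → ρ_c = ρ_m r / (h + r).
ρ_c = 3345 × 10 km / (2.41 km + 10 km) = 2700 kg m⁻³.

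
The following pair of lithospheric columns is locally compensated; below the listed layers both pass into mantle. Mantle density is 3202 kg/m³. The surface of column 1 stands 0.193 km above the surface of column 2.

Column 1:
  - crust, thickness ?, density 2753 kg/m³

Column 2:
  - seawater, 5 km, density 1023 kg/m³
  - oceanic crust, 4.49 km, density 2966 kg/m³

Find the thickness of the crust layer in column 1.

28 km

Take the compensation level at the base of the deeper column (depth z_c below the surface of column 1) and equate Σ ρ_i t_i down to z_c; mantle fills any gap and the z_c terms cancel.
Column 1: x×2753 + (z_c − 0 − x)×3202
Column 2: 0.193×0 + 5×1023 + 4.49×2966 + (z_c − 0.193 − 9.49)×3202
The z_c×3202 term appears on both sides and cancels. Collect the known terms of each column as K = Σ(ρt)_known − 3202 × (depth of known layers): K_1 = 0 − 3202×0 = 0; K_2 = 18432.34 − 3202×(0.193 + 9.49) = −12572.626.
Balance: K_1 − x×(3202 − 2753) = K_2, so x = (K_1 − K_2)/(3202 − 2753) = 12572.6/449 = 28 km.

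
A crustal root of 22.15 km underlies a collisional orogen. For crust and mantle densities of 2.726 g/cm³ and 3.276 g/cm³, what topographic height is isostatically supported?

Isostatic balance requires: ρ_c h = (ρ_m − ρ_c) r.
h = r (ρ_m − ρ_c) / ρ_c = 22.15 km × (3.276 − 2.726) / 2.726 = 4.47 km.

4.47 km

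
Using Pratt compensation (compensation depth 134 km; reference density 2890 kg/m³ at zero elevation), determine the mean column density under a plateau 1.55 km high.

2860 kg/m³

Pratt balance: ρ_ref D = ρ (D + h).
ρ = ρ_ref D/(D + h) = 2890 × 134 km/(134 km + 1.55 km) = 2860 kg/m³.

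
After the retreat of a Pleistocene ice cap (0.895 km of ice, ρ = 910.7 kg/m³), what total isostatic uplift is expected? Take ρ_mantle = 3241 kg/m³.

Removing the load lets mantle flow back in; uplift u satisfies ρ_ice t = ρ_m u.
u = t ρ_ice/ρ_m = 0.895 km × 910.7/3241 = 0.251 km.

0.251 km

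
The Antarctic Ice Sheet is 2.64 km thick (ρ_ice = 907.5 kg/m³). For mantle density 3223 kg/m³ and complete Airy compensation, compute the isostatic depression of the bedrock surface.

0.743 km

For local isostatic compensation: the ice load ρ_ice t is balanced by mantle displaced below, ρ_m s.
s = t ρ_ice / ρ_m = 2.64 km × 907.5/3223 = 0.743 km.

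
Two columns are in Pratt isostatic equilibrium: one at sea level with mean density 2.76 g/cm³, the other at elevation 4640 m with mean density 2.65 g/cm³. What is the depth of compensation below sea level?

112000 m

ρ_ref D = ρ (D + h) → D (ρ_ref − ρ) = ρ h.
D = ρ h/(ρ_ref − ρ) = 2.65 × 4640 m/(2.76 − 2.65) = 112000 m.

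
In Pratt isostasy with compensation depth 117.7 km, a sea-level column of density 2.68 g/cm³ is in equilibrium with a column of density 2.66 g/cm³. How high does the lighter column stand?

ρ_ref D = ρ (D + h) → h = D (ρ_ref − ρ)/ρ.
h = 117.7 km × (2.68 − 2.66)/2.66 = 0.885 km.

0.885 km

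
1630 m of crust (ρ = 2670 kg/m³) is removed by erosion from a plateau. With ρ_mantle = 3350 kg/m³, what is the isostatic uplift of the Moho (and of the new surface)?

Unloading: uplift u = e ρ_c/ρ_m = 1630 m × 2670/3350 = 1300 m.

1300 m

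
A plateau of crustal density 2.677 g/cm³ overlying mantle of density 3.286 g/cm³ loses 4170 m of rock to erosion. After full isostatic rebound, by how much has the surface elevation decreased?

Rebound u = e ρ_c/ρ_m = 4170 m × 2.677/3.286 = 3397 m.
Net surface drop = e − u = 4170 m − 3397 m = e (ρ_m − ρ_c)/ρ_m = 773 m.

773 m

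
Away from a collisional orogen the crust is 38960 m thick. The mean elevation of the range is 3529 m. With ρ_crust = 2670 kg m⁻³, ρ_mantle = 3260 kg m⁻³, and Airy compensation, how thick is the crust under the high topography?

58500 m

Root depth r = h ρ_c / (ρ_m − ρ_c) = 3529 m × 2670 / 590 = 15970 m.
Total thickness = T + h + r = 38960 m + 3529 m + 15970 m = 58500 m.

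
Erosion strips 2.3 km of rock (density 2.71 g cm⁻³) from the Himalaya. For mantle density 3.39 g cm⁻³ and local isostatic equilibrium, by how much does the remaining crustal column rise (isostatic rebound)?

Unloading: uplift u = e ρ_c/ρ_m = 2.3 km × 2.71/3.39 = 1.84 km.

1.84 km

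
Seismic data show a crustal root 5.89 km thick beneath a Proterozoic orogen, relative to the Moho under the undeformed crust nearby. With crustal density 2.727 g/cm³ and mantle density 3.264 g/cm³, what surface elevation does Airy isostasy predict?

1.16 km

Equating mass per unit area of the two columns: ρ_c h = (ρ_m − ρ_c) r.
h = r (ρ_m − ρ_c) / ρ_c = 5.89 km × (3.264 − 2.727) / 2.727 = 1.16 km.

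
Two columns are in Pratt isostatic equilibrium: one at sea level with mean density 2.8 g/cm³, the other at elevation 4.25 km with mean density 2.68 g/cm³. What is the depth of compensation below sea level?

ρ_ref D = ρ (D + h) → D (ρ_ref − ρ) = ρ h.
D = ρ h/(ρ_ref − ρ) = 2.68 × 4.25 km/(2.8 − 2.68) = 94.9 km.

94.9 km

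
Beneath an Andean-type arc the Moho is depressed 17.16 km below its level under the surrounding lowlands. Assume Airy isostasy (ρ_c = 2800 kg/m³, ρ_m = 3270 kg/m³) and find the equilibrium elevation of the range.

2.88 km

For local isostatic compensation: ρ_c h = (ρ_m − ρ_c) r.
h = r (ρ_m − ρ_c) / ρ_c = 17.16 km × (3270 − 2800) / 2800 = 2.88 km.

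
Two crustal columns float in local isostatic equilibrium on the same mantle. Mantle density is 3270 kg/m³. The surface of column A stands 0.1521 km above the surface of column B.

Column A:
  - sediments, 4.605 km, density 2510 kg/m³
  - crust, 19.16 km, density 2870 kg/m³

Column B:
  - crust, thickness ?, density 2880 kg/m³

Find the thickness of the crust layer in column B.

Take the compensation level at the base of the deeper column (depth z_c below the surface of column A) and equate Σ ρ_i t_i down to z_c; mantle fills any gap and the z_c terms cancel.
Column A: 4.605×2510 + 19.16×2870 + (z_c − 23.765)×3270
Column B: 0.1521×0 + x×2880 + (z_c − 0.1521 − 0 − x)×3270
The z_c×3270 term appears on both sides and cancels. Collect the known terms of each column as K = Σ(ρt)_known − 3270 × (depth of known layers): K_A = 66547.75 − 3270×23.765 = −11163.8; K_B = 0 − 3270×(0.1521 + 0) = −497.367.
Balance: K_A = K_B − x×(3270 − 2880), so x = (K_B − K_A)/(3270 − 2880) = 10666.4/390 = 27.3 km.

27.3 km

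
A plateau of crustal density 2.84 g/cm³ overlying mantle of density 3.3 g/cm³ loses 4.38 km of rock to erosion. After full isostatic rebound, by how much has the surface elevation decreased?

Rebound u = e ρ_c/ρ_m = 4.38 km × 2.84/3.3 = 3.769 km.
Net surface drop = e − u = 4.38 km − 3.769 km = e (ρ_m − ρ_c)/ρ_m = 0.611 km.

0.611 km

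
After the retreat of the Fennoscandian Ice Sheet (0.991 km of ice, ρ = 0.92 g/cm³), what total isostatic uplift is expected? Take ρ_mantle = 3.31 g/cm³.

0.275 km

Removing the load lets mantle flow back in; uplift u satisfies ρ_ice t = ρ_m u.
u = t ρ_ice/ρ_m = 0.991 km × 0.92/3.31 = 0.275 km.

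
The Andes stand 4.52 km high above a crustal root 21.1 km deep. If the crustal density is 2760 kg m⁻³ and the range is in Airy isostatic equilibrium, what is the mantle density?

3350 kg m⁻³

Airy balance: ρ_c h = (ρ_m − ρ_c) r → ρ_m = ρ_c (1 + h/r).
ρ_m = 2760 × (1 + 4.52 km/21.1 km) = 3350 kg m⁻³.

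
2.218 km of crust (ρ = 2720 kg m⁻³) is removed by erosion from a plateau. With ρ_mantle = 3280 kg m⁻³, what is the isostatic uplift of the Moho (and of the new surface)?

1.84 km

Unloading: uplift u = e ρ_c/ρ_m = 2.218 km × 2720/3280 = 1.84 km.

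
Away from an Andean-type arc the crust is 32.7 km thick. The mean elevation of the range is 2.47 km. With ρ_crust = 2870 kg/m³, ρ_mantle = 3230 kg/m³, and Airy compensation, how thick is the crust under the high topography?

Root depth r = h ρ_c / (ρ_m − ρ_c) = 2.47 km × 2870 / 360 = 19.69 km.
Total thickness = T + h + r = 32.7 km + 2.47 km + 19.69 km = 54.9 km.

54.9 km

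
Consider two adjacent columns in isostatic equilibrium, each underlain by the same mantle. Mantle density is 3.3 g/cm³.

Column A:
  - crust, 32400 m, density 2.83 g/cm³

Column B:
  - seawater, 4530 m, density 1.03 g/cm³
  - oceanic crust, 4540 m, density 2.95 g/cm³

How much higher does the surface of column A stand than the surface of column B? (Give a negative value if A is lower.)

1020 m

For any compensation level in the mantle, the mantle terms cancel and isostasy reduces to e = (Σt_A − Σt_B) − (Σ(ρt)_A − Σ(ρt)_B) / ρ_m.
Σt_A = 32400 m; Σt_B = 9070 m; Σ(ρt)_A = 91692; Σ(ρt)_B = 18058.9 (in m·g/cm³).
e = (32400 − 9070) − (91692 − 18058.9) / 3.3 = 1020 m.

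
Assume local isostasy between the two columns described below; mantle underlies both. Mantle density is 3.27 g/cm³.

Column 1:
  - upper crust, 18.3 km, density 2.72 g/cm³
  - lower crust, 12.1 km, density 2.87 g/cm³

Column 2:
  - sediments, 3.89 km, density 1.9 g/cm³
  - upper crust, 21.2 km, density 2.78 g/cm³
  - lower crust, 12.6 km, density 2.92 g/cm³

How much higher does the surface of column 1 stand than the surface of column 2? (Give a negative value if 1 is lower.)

For any compensation level in the mantle, the mantle terms cancel and isostasy reduces to e = (Σt_1 − Σt_2) − (Σ(ρt)_1 − Σ(ρt)_2) / ρ_m.
Σt_1 = 30.4 km; Σt_2 = 37.69 km; Σ(ρt)_1 = 84.503; Σ(ρt)_2 = 103.119 (in km·g/cm³).
e = (30.4 − 37.69) − (84.503 − 103.119) / 3.27 = −1.6 km.

−1.6 km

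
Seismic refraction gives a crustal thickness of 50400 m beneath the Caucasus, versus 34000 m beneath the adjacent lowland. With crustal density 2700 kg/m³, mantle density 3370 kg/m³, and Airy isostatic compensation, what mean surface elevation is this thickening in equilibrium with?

3260 m

Excess crust Δ = 50400 m − 34000 m = 16400 m, split between elevation h and root r with h + r = Δ.
Airy balance ρ_c h = (ρ_m − ρ_c) r gives r = h ρ_c/(ρ_m − ρ_c), so h (1 + ρ_c/(ρ_m − ρ_c)) = Δ, i.e. h = Δ (ρ_m − ρ_c)/ρ_m.
h = 16400 m × 670/3370 = 3260 m.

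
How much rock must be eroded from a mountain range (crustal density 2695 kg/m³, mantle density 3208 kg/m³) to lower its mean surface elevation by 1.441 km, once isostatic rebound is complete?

9.01 km

Net drop Δ = e − u = e − e ρ_c/ρ_m = e (ρ_m − ρ_c)/ρ_m.
e = Δ ρ_m/(ρ_m − ρ_c) = 1.441 km × 3208/513 = 9.01 km.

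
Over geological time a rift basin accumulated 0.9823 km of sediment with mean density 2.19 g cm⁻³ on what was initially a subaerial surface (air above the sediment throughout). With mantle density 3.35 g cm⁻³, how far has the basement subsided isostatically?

Subaerial load: s = t ρ_sed / ρ_m = 0.9823 km × 2.19/3.35 = 0.642 km.

0.642 km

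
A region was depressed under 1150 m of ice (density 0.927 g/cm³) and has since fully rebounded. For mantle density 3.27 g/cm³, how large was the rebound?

326 m

Removing the load lets mantle flow back in; uplift u satisfies ρ_ice t = ρ_m u.
u = t ρ_ice/ρ_m = 1150 m × 0.927/3.27 = 326 m.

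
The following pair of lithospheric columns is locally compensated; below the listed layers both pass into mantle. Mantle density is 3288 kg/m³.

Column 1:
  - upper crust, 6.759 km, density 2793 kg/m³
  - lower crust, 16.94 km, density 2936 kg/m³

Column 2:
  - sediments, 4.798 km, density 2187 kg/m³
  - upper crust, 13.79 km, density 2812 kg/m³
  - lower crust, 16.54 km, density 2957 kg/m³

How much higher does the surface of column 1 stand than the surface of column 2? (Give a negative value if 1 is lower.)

−2.44 km

For any compensation level in the mantle, the mantle terms cancel and isostasy reduces to e = (Σt_1 − Σt_2) − (Σ(ρt)_1 − Σ(ρt)_2) / ρ_m.
Σt_1 = 23.699 km; Σt_2 = 35.128 km; Σ(ρt)_1 = 68613.727; Σ(ρt)_2 = 98179.486 (in km·kg/m³).
e = (23.699 − 35.128) − (68613.727 − 98179.486) / 3288 = −2.44 km.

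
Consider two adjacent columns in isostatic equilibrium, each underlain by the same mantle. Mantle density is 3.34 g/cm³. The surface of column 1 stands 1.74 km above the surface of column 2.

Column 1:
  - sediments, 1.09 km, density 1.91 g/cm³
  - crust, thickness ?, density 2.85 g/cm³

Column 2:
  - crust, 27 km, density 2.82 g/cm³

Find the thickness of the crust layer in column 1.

37.3 km

Take the compensation level at the base of the deeper column (depth z_c below the surface of column 1) and equate Σ ρ_i t_i down to z_c; mantle fills any gap and the z_c terms cancel.
Column 1: 1.09×1.91 + x×2.85 + (z_c − 1.09 − x)×3.34
Column 2: 1.74×0 + 27×2.82 + (z_c − 1.74 − 27)×3.34
The z_c×3.34 term appears on both sides and cancels. Collect the known terms of each column as K = Σ(ρt)_known − 3.34 × (depth of known layers): K_1 = 2.0819 − 3.34×1.09 = −1.5587; K_2 = 76.14 − 3.34×(1.74 + 27) = −19.8516.
Balance: K_1 − x×(3.34 − 2.85) = K_2, so x = (K_1 − K_2)/(3.34 − 2.85) = 18.2929/0.49 = 37.3 km.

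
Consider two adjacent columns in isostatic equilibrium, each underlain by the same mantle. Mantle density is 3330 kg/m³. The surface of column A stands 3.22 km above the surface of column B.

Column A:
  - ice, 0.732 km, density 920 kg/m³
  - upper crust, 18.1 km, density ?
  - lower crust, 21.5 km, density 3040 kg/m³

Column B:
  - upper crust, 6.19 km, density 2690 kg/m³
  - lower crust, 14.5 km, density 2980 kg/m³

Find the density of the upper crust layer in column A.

2680 kg/m³

Take the compensation level at the base of the deeper column (depth z_c below the surface of column A) and equate Σ ρ_i t_i down to z_c; mantle fills any gap and the z_c terms cancel.
Column A: 0.732×920 + 18.1×ρ + 21.5×3040 + (z_c − 40.332)×3330
Column B: 3.22×0 + 6.19×2690 + 14.5×2980 + (z_c − 3.22 − 20.69)×3330
The z_c×3330 term appears on both sides and cancels. Collect the known terms of each column as K = Σ(ρt)_known − 3330 × (depth of known layers): K_A = 66033.44 − 3330×40.332 = −68272.12; K_B = 59861.1 − 3330×(3.22 + 20.69) = −19759.2.
Balance: K_A + 18.1×ρ = K_B, so ρ = (K_B − K_A)/18.1 = 48512.9/18.1 = 2680 kg/m³.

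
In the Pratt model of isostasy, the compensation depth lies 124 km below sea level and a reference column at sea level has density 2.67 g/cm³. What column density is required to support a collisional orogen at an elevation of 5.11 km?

Pratt balance: ρ_ref D = ρ (D + h).
ρ = ρ_ref D/(D + h) = 2.67 × 124 km/(124 km + 5.11 km) = 2.56 g/cm³.

2.56 g/cm³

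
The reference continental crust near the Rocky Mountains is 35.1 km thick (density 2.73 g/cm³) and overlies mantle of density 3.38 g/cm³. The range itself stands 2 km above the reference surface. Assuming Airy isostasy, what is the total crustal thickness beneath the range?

45.5 km

Root depth r = h ρ_c / (ρ_m − ρ_c) = 2 km × 2.73 / 0.65 = 8.4 km.
Total thickness = T + h + r = 35.1 km + 2 km + 8.4 km = 45.5 km.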